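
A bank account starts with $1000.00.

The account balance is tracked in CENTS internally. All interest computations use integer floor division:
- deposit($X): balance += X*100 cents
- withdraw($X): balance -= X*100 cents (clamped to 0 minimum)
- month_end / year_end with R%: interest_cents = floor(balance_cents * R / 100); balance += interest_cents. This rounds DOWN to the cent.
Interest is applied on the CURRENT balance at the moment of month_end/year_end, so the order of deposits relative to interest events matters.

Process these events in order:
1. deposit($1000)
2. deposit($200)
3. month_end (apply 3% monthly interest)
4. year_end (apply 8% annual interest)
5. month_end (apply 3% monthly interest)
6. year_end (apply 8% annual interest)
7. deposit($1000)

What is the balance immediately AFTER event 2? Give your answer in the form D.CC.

Answer: 2200.00

Derivation:
After 1 (deposit($1000)): balance=$2000.00 total_interest=$0.00
After 2 (deposit($200)): balance=$2200.00 total_interest=$0.00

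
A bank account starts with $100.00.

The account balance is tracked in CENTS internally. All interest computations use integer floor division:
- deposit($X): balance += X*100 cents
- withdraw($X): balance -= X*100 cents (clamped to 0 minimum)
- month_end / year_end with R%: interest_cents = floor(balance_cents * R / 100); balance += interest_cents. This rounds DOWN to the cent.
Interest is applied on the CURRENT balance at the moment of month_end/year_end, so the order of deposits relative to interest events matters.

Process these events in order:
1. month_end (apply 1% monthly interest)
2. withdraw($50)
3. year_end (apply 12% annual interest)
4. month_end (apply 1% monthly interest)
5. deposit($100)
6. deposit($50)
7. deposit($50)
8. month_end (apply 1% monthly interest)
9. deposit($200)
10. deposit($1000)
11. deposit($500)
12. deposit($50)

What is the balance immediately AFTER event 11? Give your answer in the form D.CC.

After 1 (month_end (apply 1% monthly interest)): balance=$101.00 total_interest=$1.00
After 2 (withdraw($50)): balance=$51.00 total_interest=$1.00
After 3 (year_end (apply 12% annual interest)): balance=$57.12 total_interest=$7.12
After 4 (month_end (apply 1% monthly interest)): balance=$57.69 total_interest=$7.69
After 5 (deposit($100)): balance=$157.69 total_interest=$7.69
After 6 (deposit($50)): balance=$207.69 total_interest=$7.69
After 7 (deposit($50)): balance=$257.69 total_interest=$7.69
After 8 (month_end (apply 1% monthly interest)): balance=$260.26 total_interest=$10.26
After 9 (deposit($200)): balance=$460.26 total_interest=$10.26
After 10 (deposit($1000)): balance=$1460.26 total_interest=$10.26
After 11 (deposit($500)): balance=$1960.26 total_interest=$10.26

Answer: 1960.26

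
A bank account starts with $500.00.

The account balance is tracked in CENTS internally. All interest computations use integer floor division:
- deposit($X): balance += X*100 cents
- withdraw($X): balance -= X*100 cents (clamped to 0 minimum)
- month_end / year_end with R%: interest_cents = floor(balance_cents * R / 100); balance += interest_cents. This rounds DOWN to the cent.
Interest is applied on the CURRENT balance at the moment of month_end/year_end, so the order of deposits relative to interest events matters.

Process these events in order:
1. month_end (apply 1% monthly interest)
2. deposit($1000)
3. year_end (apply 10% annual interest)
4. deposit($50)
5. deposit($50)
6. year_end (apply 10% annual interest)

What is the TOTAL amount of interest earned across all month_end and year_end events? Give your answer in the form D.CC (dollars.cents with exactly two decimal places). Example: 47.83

Answer: 331.05

Derivation:
After 1 (month_end (apply 1% monthly interest)): balance=$505.00 total_interest=$5.00
After 2 (deposit($1000)): balance=$1505.00 total_interest=$5.00
After 3 (year_end (apply 10% annual interest)): balance=$1655.50 total_interest=$155.50
After 4 (deposit($50)): balance=$1705.50 total_interest=$155.50
After 5 (deposit($50)): balance=$1755.50 total_interest=$155.50
After 6 (year_end (apply 10% annual interest)): balance=$1931.05 total_interest=$331.05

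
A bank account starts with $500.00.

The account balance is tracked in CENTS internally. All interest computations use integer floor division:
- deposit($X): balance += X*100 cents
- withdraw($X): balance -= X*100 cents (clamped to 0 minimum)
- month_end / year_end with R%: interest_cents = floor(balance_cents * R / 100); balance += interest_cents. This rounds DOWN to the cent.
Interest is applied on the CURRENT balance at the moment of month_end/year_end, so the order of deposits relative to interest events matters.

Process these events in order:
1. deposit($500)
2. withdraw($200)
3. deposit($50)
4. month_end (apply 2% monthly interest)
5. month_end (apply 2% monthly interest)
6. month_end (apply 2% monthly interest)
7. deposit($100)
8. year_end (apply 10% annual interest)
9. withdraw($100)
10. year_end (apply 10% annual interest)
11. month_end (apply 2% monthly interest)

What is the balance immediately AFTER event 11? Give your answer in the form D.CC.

After 1 (deposit($500)): balance=$1000.00 total_interest=$0.00
After 2 (withdraw($200)): balance=$800.00 total_interest=$0.00
After 3 (deposit($50)): balance=$850.00 total_interest=$0.00
After 4 (month_end (apply 2% monthly interest)): balance=$867.00 total_interest=$17.00
After 5 (month_end (apply 2% monthly interest)): balance=$884.34 total_interest=$34.34
After 6 (month_end (apply 2% monthly interest)): balance=$902.02 total_interest=$52.02
After 7 (deposit($100)): balance=$1002.02 total_interest=$52.02
After 8 (year_end (apply 10% annual interest)): balance=$1102.22 total_interest=$152.22
After 9 (withdraw($100)): balance=$1002.22 total_interest=$152.22
After 10 (year_end (apply 10% annual interest)): balance=$1102.44 total_interest=$252.44
After 11 (month_end (apply 2% monthly interest)): balance=$1124.48 total_interest=$274.48

Answer: 1124.48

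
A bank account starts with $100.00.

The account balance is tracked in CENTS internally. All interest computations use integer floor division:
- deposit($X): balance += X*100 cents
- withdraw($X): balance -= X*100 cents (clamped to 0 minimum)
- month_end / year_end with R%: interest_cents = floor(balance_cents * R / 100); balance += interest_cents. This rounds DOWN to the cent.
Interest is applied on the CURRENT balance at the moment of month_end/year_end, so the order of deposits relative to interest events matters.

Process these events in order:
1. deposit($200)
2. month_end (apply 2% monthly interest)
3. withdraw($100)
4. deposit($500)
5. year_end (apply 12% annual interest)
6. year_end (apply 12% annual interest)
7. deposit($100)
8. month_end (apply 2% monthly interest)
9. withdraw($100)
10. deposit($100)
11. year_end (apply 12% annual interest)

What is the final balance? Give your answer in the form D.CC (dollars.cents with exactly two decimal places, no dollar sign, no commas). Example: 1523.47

Answer: 1125.94

Derivation:
After 1 (deposit($200)): balance=$300.00 total_interest=$0.00
After 2 (month_end (apply 2% monthly interest)): balance=$306.00 total_interest=$6.00
After 3 (withdraw($100)): balance=$206.00 total_interest=$6.00
After 4 (deposit($500)): balance=$706.00 total_interest=$6.00
After 5 (year_end (apply 12% annual interest)): balance=$790.72 total_interest=$90.72
After 6 (year_end (apply 12% annual interest)): balance=$885.60 total_interest=$185.60
After 7 (deposit($100)): balance=$985.60 total_interest=$185.60
After 8 (month_end (apply 2% monthly interest)): balance=$1005.31 total_interest=$205.31
After 9 (withdraw($100)): balance=$905.31 total_interest=$205.31
After 10 (deposit($100)): balance=$1005.31 total_interest=$205.31
After 11 (year_end (apply 12% annual interest)): balance=$1125.94 total_interest=$325.94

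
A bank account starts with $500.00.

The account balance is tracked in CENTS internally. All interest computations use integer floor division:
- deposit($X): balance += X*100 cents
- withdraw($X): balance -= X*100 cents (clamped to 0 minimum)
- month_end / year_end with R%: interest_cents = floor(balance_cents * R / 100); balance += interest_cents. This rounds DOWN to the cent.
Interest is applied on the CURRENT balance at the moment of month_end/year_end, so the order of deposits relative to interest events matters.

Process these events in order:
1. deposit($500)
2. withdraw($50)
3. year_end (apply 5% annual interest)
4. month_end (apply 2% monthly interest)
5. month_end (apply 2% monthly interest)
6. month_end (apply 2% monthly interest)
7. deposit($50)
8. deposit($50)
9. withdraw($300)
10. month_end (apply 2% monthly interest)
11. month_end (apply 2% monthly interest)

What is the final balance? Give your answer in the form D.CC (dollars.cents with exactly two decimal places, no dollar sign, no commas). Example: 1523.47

After 1 (deposit($500)): balance=$1000.00 total_interest=$0.00
After 2 (withdraw($50)): balance=$950.00 total_interest=$0.00
After 3 (year_end (apply 5% annual interest)): balance=$997.50 total_interest=$47.50
After 4 (month_end (apply 2% monthly interest)): balance=$1017.45 total_interest=$67.45
After 5 (month_end (apply 2% monthly interest)): balance=$1037.79 total_interest=$87.79
After 6 (month_end (apply 2% monthly interest)): balance=$1058.54 total_interest=$108.54
After 7 (deposit($50)): balance=$1108.54 total_interest=$108.54
After 8 (deposit($50)): balance=$1158.54 total_interest=$108.54
After 9 (withdraw($300)): balance=$858.54 total_interest=$108.54
After 10 (month_end (apply 2% monthly interest)): balance=$875.71 total_interest=$125.71
After 11 (month_end (apply 2% monthly interest)): balance=$893.22 total_interest=$143.22

Answer: 893.22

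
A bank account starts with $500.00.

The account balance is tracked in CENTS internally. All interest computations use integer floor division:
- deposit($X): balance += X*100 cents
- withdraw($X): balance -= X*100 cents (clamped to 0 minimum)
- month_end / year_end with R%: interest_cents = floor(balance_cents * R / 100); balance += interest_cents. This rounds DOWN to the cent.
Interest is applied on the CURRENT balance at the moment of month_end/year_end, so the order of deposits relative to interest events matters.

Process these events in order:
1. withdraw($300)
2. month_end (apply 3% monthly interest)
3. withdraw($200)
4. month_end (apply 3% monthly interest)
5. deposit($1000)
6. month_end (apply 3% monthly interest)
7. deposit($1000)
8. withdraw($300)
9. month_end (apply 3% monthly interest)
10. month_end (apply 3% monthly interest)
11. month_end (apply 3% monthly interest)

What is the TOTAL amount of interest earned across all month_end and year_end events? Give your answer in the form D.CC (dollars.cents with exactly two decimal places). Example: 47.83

Answer: 197.36

Derivation:
After 1 (withdraw($300)): balance=$200.00 total_interest=$0.00
After 2 (month_end (apply 3% monthly interest)): balance=$206.00 total_interest=$6.00
After 3 (withdraw($200)): balance=$6.00 total_interest=$6.00
After 4 (month_end (apply 3% monthly interest)): balance=$6.18 total_interest=$6.18
After 5 (deposit($1000)): balance=$1006.18 total_interest=$6.18
After 6 (month_end (apply 3% monthly interest)): balance=$1036.36 total_interest=$36.36
After 7 (deposit($1000)): balance=$2036.36 total_interest=$36.36
After 8 (withdraw($300)): balance=$1736.36 total_interest=$36.36
After 9 (month_end (apply 3% monthly interest)): balance=$1788.45 total_interest=$88.45
After 10 (month_end (apply 3% monthly interest)): balance=$1842.10 total_interest=$142.10
After 11 (month_end (apply 3% monthly interest)): balance=$1897.36 total_interest=$197.36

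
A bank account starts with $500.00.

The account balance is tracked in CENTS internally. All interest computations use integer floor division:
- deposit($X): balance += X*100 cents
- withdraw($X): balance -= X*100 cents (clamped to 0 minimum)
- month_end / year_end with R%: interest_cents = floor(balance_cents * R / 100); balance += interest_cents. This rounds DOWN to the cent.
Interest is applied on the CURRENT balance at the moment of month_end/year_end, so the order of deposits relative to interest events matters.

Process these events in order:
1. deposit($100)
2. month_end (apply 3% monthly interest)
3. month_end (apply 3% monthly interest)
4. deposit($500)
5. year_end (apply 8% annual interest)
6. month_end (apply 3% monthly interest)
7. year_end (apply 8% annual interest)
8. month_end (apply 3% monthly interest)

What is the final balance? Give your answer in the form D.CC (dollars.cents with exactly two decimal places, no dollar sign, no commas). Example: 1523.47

After 1 (deposit($100)): balance=$600.00 total_interest=$0.00
After 2 (month_end (apply 3% monthly interest)): balance=$618.00 total_interest=$18.00
After 3 (month_end (apply 3% monthly interest)): balance=$636.54 total_interest=$36.54
After 4 (deposit($500)): balance=$1136.54 total_interest=$36.54
After 5 (year_end (apply 8% annual interest)): balance=$1227.46 total_interest=$127.46
After 6 (month_end (apply 3% monthly interest)): balance=$1264.28 total_interest=$164.28
After 7 (year_end (apply 8% annual interest)): balance=$1365.42 total_interest=$265.42
After 8 (month_end (apply 3% monthly interest)): balance=$1406.38 total_interest=$306.38

Answer: 1406.38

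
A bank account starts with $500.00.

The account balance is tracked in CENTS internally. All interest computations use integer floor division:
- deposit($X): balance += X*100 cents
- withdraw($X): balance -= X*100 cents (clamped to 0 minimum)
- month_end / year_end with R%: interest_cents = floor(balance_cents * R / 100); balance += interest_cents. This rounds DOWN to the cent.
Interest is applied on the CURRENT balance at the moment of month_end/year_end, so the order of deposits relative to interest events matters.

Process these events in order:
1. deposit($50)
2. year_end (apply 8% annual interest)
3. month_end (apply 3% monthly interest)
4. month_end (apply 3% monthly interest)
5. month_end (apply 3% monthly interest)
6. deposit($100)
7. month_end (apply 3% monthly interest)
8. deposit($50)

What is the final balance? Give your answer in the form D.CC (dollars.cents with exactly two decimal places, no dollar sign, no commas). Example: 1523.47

Answer: 821.54

Derivation:
After 1 (deposit($50)): balance=$550.00 total_interest=$0.00
After 2 (year_end (apply 8% annual interest)): balance=$594.00 total_interest=$44.00
After 3 (month_end (apply 3% monthly interest)): balance=$611.82 total_interest=$61.82
After 4 (month_end (apply 3% monthly interest)): balance=$630.17 total_interest=$80.17
After 5 (month_end (apply 3% monthly interest)): balance=$649.07 total_interest=$99.07
After 6 (deposit($100)): balance=$749.07 total_interest=$99.07
After 7 (month_end (apply 3% monthly interest)): balance=$771.54 total_interest=$121.54
After 8 (deposit($50)): balance=$821.54 total_interest=$121.54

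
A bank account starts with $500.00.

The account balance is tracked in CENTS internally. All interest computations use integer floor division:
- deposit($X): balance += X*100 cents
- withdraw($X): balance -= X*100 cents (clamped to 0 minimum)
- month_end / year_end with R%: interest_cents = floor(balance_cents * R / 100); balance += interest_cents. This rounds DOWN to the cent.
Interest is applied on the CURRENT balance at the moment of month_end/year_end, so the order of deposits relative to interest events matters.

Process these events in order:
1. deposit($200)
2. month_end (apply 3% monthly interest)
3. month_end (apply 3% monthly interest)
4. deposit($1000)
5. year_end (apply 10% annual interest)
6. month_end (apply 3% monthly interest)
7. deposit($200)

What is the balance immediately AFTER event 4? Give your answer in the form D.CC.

Answer: 1742.63

Derivation:
After 1 (deposit($200)): balance=$700.00 total_interest=$0.00
After 2 (month_end (apply 3% monthly interest)): balance=$721.00 total_interest=$21.00
After 3 (month_end (apply 3% monthly interest)): balance=$742.63 total_interest=$42.63
After 4 (deposit($1000)): balance=$1742.63 total_interest=$42.63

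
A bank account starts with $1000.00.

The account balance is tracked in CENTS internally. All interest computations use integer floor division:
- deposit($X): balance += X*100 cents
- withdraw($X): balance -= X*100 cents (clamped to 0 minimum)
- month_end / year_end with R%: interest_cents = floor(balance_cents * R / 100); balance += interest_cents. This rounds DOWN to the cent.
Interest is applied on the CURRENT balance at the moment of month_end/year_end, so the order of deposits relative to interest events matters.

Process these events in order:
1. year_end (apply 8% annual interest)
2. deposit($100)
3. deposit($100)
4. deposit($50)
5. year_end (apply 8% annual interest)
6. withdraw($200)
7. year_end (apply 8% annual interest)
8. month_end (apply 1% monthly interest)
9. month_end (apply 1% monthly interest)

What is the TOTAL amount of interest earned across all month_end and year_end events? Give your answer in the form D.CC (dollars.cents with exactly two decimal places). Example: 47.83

Answer: 312.14

Derivation:
After 1 (year_end (apply 8% annual interest)): balance=$1080.00 total_interest=$80.00
After 2 (deposit($100)): balance=$1180.00 total_interest=$80.00
After 3 (deposit($100)): balance=$1280.00 total_interest=$80.00
After 4 (deposit($50)): balance=$1330.00 total_interest=$80.00
After 5 (year_end (apply 8% annual interest)): balance=$1436.40 total_interest=$186.40
After 6 (withdraw($200)): balance=$1236.40 total_interest=$186.40
After 7 (year_end (apply 8% annual interest)): balance=$1335.31 total_interest=$285.31
After 8 (month_end (apply 1% monthly interest)): balance=$1348.66 total_interest=$298.66
After 9 (month_end (apply 1% monthly interest)): balance=$1362.14 total_interest=$312.14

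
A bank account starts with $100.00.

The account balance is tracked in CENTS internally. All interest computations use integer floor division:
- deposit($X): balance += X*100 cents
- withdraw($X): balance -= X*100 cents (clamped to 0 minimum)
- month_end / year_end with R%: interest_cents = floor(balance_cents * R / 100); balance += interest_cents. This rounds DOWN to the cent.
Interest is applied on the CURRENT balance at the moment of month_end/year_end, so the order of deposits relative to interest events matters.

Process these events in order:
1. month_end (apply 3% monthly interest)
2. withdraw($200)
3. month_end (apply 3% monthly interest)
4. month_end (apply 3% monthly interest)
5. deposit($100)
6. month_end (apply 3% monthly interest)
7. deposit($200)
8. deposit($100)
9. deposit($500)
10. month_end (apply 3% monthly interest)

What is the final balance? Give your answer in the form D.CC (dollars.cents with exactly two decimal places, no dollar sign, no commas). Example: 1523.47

After 1 (month_end (apply 3% monthly interest)): balance=$103.00 total_interest=$3.00
After 2 (withdraw($200)): balance=$0.00 total_interest=$3.00
After 3 (month_end (apply 3% monthly interest)): balance=$0.00 total_interest=$3.00
After 4 (month_end (apply 3% monthly interest)): balance=$0.00 total_interest=$3.00
After 5 (deposit($100)): balance=$100.00 total_interest=$3.00
After 6 (month_end (apply 3% monthly interest)): balance=$103.00 total_interest=$6.00
After 7 (deposit($200)): balance=$303.00 total_interest=$6.00
After 8 (deposit($100)): balance=$403.00 total_interest=$6.00
After 9 (deposit($500)): balance=$903.00 total_interest=$6.00
After 10 (month_end (apply 3% monthly interest)): balance=$930.09 total_interest=$33.09

Answer: 930.09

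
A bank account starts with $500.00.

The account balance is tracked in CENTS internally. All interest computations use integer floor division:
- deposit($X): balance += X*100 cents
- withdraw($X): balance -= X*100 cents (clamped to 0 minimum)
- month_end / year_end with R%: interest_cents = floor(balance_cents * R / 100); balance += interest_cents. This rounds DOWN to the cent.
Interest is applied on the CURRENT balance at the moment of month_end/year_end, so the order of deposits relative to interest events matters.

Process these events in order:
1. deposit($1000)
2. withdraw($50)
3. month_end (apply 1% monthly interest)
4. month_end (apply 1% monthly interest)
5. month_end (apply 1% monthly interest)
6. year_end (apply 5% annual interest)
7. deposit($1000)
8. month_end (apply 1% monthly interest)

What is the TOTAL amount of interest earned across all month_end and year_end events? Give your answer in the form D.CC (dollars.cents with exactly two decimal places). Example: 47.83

After 1 (deposit($1000)): balance=$1500.00 total_interest=$0.00
After 2 (withdraw($50)): balance=$1450.00 total_interest=$0.00
After 3 (month_end (apply 1% monthly interest)): balance=$1464.50 total_interest=$14.50
After 4 (month_end (apply 1% monthly interest)): balance=$1479.14 total_interest=$29.14
After 5 (month_end (apply 1% monthly interest)): balance=$1493.93 total_interest=$43.93
After 6 (year_end (apply 5% annual interest)): balance=$1568.62 total_interest=$118.62
After 7 (deposit($1000)): balance=$2568.62 total_interest=$118.62
After 8 (month_end (apply 1% monthly interest)): balance=$2594.30 total_interest=$144.30

Answer: 144.30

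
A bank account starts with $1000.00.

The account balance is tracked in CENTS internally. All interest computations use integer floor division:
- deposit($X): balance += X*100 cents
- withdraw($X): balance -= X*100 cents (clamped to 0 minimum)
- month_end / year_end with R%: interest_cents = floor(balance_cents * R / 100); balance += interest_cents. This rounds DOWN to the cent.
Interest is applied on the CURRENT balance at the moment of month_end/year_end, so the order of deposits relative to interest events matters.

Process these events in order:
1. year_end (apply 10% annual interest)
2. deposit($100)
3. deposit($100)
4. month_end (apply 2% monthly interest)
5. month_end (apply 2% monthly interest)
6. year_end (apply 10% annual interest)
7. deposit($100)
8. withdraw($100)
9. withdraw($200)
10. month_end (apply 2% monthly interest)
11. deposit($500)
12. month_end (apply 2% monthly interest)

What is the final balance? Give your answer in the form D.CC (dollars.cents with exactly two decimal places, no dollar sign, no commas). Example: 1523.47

After 1 (year_end (apply 10% annual interest)): balance=$1100.00 total_interest=$100.00
After 2 (deposit($100)): balance=$1200.00 total_interest=$100.00
After 3 (deposit($100)): balance=$1300.00 total_interest=$100.00
After 4 (month_end (apply 2% monthly interest)): balance=$1326.00 total_interest=$126.00
After 5 (month_end (apply 2% monthly interest)): balance=$1352.52 total_interest=$152.52
After 6 (year_end (apply 10% annual interest)): balance=$1487.77 total_interest=$287.77
After 7 (deposit($100)): balance=$1587.77 total_interest=$287.77
After 8 (withdraw($100)): balance=$1487.77 total_interest=$287.77
After 9 (withdraw($200)): balance=$1287.77 total_interest=$287.77
After 10 (month_end (apply 2% monthly interest)): balance=$1313.52 total_interest=$313.52
After 11 (deposit($500)): balance=$1813.52 total_interest=$313.52
After 12 (month_end (apply 2% monthly interest)): balance=$1849.79 total_interest=$349.79

Answer: 1849.79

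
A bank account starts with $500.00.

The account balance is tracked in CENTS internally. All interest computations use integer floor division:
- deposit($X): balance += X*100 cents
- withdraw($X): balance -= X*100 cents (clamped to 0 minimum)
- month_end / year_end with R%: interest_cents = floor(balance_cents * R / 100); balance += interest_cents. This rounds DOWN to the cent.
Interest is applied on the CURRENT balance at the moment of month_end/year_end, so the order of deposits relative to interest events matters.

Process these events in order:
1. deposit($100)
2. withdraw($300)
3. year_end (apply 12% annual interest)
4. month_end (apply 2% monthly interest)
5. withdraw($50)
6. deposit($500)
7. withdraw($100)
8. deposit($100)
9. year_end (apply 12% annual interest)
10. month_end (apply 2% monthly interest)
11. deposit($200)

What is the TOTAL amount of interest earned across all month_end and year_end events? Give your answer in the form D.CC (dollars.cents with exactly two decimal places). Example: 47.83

Answer: 155.59

Derivation:
After 1 (deposit($100)): balance=$600.00 total_interest=$0.00
After 2 (withdraw($300)): balance=$300.00 total_interest=$0.00
After 3 (year_end (apply 12% annual interest)): balance=$336.00 total_interest=$36.00
After 4 (month_end (apply 2% monthly interest)): balance=$342.72 total_interest=$42.72
After 5 (withdraw($50)): balance=$292.72 total_interest=$42.72
After 6 (deposit($500)): balance=$792.72 total_interest=$42.72
After 7 (withdraw($100)): balance=$692.72 total_interest=$42.72
After 8 (deposit($100)): balance=$792.72 total_interest=$42.72
After 9 (year_end (apply 12% annual interest)): balance=$887.84 total_interest=$137.84
After 10 (month_end (apply 2% monthly interest)): balance=$905.59 total_interest=$155.59
After 11 (deposit($200)): balance=$1105.59 total_interest=$155.59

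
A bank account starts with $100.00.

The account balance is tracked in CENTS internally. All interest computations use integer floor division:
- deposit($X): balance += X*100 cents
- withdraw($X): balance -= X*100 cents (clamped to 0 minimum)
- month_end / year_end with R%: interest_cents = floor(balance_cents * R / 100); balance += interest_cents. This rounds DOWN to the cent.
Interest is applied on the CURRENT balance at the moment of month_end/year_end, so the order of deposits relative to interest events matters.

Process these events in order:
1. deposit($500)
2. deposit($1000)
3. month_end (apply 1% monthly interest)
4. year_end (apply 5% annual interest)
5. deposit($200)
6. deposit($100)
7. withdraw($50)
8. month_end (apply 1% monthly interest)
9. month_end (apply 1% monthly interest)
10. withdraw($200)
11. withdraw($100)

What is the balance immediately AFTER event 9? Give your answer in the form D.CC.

After 1 (deposit($500)): balance=$600.00 total_interest=$0.00
After 2 (deposit($1000)): balance=$1600.00 total_interest=$0.00
After 3 (month_end (apply 1% monthly interest)): balance=$1616.00 total_interest=$16.00
After 4 (year_end (apply 5% annual interest)): balance=$1696.80 total_interest=$96.80
After 5 (deposit($200)): balance=$1896.80 total_interest=$96.80
After 6 (deposit($100)): balance=$1996.80 total_interest=$96.80
After 7 (withdraw($50)): balance=$1946.80 total_interest=$96.80
After 8 (month_end (apply 1% monthly interest)): balance=$1966.26 total_interest=$116.26
After 9 (month_end (apply 1% monthly interest)): balance=$1985.92 total_interest=$135.92

Answer: 1985.92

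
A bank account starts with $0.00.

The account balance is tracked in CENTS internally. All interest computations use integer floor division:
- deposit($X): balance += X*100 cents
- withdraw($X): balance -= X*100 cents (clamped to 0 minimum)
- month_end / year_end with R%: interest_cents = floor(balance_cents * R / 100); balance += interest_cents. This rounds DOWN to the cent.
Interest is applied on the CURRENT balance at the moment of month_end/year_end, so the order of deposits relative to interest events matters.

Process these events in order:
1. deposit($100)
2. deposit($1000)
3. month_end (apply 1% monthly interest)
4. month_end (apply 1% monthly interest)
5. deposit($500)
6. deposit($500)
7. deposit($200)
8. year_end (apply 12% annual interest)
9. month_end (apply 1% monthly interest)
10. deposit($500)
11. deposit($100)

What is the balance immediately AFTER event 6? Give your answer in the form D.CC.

After 1 (deposit($100)): balance=$100.00 total_interest=$0.00
After 2 (deposit($1000)): balance=$1100.00 total_interest=$0.00
After 3 (month_end (apply 1% monthly interest)): balance=$1111.00 total_interest=$11.00
After 4 (month_end (apply 1% monthly interest)): balance=$1122.11 total_interest=$22.11
After 5 (deposit($500)): balance=$1622.11 total_interest=$22.11
After 6 (deposit($500)): balance=$2122.11 total_interest=$22.11

Answer: 2122.11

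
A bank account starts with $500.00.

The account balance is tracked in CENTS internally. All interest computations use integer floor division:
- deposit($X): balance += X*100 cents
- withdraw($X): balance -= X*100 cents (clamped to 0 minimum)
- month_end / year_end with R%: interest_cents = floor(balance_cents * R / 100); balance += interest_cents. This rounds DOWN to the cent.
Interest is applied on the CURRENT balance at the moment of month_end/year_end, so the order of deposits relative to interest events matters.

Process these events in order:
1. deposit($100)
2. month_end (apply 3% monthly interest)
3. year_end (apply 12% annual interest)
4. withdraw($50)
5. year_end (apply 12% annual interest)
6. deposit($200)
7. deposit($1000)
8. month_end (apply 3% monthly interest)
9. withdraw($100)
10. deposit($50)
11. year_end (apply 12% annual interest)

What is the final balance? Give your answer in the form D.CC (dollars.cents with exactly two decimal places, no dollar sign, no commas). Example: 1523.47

After 1 (deposit($100)): balance=$600.00 total_interest=$0.00
After 2 (month_end (apply 3% monthly interest)): balance=$618.00 total_interest=$18.00
After 3 (year_end (apply 12% annual interest)): balance=$692.16 total_interest=$92.16
After 4 (withdraw($50)): balance=$642.16 total_interest=$92.16
After 5 (year_end (apply 12% annual interest)): balance=$719.21 total_interest=$169.21
After 6 (deposit($200)): balance=$919.21 total_interest=$169.21
After 7 (deposit($1000)): balance=$1919.21 total_interest=$169.21
After 8 (month_end (apply 3% monthly interest)): balance=$1976.78 total_interest=$226.78
After 9 (withdraw($100)): balance=$1876.78 total_interest=$226.78
After 10 (deposit($50)): balance=$1926.78 total_interest=$226.78
After 11 (year_end (apply 12% annual interest)): balance=$2157.99 total_interest=$457.99

Answer: 2157.99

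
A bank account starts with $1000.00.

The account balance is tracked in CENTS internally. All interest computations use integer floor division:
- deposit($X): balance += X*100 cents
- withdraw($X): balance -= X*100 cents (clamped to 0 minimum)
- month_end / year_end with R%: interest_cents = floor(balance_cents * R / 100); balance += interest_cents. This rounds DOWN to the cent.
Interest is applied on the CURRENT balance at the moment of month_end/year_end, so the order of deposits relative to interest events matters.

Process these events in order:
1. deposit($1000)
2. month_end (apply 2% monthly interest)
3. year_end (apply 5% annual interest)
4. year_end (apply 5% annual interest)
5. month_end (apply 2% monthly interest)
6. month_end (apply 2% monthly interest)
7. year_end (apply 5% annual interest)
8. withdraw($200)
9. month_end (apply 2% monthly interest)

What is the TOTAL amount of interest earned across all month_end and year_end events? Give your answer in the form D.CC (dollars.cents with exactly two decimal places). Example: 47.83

After 1 (deposit($1000)): balance=$2000.00 total_interest=$0.00
After 2 (month_end (apply 2% monthly interest)): balance=$2040.00 total_interest=$40.00
After 3 (year_end (apply 5% annual interest)): balance=$2142.00 total_interest=$142.00
After 4 (year_end (apply 5% annual interest)): balance=$2249.10 total_interest=$249.10
After 5 (month_end (apply 2% monthly interest)): balance=$2294.08 total_interest=$294.08
After 6 (month_end (apply 2% monthly interest)): balance=$2339.96 total_interest=$339.96
After 7 (year_end (apply 5% annual interest)): balance=$2456.95 total_interest=$456.95
After 8 (withdraw($200)): balance=$2256.95 total_interest=$456.95
After 9 (month_end (apply 2% monthly interest)): balance=$2302.08 total_interest=$502.08

Answer: 502.08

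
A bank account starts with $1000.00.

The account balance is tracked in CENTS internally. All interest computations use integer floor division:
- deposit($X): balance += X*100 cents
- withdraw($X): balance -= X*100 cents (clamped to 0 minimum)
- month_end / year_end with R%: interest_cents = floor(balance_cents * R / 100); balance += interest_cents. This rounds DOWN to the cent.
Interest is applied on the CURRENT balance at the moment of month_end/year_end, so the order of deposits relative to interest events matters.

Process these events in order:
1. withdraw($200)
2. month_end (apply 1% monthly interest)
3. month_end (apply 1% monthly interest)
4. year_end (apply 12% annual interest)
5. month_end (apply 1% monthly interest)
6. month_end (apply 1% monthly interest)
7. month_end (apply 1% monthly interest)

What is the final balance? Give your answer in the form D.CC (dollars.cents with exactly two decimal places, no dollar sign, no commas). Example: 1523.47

After 1 (withdraw($200)): balance=$800.00 total_interest=$0.00
After 2 (month_end (apply 1% monthly interest)): balance=$808.00 total_interest=$8.00
After 3 (month_end (apply 1% monthly interest)): balance=$816.08 total_interest=$16.08
After 4 (year_end (apply 12% annual interest)): balance=$914.00 total_interest=$114.00
After 5 (month_end (apply 1% monthly interest)): balance=$923.14 total_interest=$123.14
After 6 (month_end (apply 1% monthly interest)): balance=$932.37 total_interest=$132.37
After 7 (month_end (apply 1% monthly interest)): balance=$941.69 total_interest=$141.69

Answer: 941.69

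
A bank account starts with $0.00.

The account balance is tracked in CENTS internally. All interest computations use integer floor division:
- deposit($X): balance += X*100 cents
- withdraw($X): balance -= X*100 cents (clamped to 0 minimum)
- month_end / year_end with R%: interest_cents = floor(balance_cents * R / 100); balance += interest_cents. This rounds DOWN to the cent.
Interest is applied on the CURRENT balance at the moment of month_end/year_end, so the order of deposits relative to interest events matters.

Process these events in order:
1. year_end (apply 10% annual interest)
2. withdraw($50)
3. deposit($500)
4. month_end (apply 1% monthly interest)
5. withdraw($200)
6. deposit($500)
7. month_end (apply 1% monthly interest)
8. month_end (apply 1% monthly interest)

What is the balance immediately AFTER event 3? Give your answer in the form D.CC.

Answer: 500.00

Derivation:
After 1 (year_end (apply 10% annual interest)): balance=$0.00 total_interest=$0.00
After 2 (withdraw($50)): balance=$0.00 total_interest=$0.00
After 3 (deposit($500)): balance=$500.00 total_interest=$0.00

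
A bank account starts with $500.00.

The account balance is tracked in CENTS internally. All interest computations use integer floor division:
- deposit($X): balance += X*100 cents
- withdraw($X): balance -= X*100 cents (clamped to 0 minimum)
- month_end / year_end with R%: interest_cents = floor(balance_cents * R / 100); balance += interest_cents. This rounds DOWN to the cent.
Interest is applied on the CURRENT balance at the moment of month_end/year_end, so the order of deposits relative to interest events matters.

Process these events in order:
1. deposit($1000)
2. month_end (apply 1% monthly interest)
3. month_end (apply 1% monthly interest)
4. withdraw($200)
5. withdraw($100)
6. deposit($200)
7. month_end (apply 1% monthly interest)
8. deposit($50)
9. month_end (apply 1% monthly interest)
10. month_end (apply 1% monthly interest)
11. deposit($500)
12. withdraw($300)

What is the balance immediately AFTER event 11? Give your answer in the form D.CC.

After 1 (deposit($1000)): balance=$1500.00 total_interest=$0.00
After 2 (month_end (apply 1% monthly interest)): balance=$1515.00 total_interest=$15.00
After 3 (month_end (apply 1% monthly interest)): balance=$1530.15 total_interest=$30.15
After 4 (withdraw($200)): balance=$1330.15 total_interest=$30.15
After 5 (withdraw($100)): balance=$1230.15 total_interest=$30.15
After 6 (deposit($200)): balance=$1430.15 total_interest=$30.15
After 7 (month_end (apply 1% monthly interest)): balance=$1444.45 total_interest=$44.45
After 8 (deposit($50)): balance=$1494.45 total_interest=$44.45
After 9 (month_end (apply 1% monthly interest)): balance=$1509.39 total_interest=$59.39
After 10 (month_end (apply 1% monthly interest)): balance=$1524.48 total_interest=$74.48
After 11 (deposit($500)): balance=$2024.48 total_interest=$74.48

Answer: 2024.48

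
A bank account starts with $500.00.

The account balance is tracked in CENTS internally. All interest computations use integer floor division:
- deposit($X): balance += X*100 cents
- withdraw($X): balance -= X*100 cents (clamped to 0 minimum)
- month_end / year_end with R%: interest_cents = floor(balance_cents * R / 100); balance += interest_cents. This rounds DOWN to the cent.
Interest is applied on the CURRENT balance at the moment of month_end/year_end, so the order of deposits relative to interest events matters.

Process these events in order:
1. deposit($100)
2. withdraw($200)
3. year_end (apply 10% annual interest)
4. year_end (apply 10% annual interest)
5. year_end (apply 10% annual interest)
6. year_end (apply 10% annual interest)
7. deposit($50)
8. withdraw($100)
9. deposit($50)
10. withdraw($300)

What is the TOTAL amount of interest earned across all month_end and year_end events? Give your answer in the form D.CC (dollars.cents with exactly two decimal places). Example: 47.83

Answer: 185.64

Derivation:
After 1 (deposit($100)): balance=$600.00 total_interest=$0.00
After 2 (withdraw($200)): balance=$400.00 total_interest=$0.00
After 3 (year_end (apply 10% annual interest)): balance=$440.00 total_interest=$40.00
After 4 (year_end (apply 10% annual interest)): balance=$484.00 total_interest=$84.00
After 5 (year_end (apply 10% annual interest)): balance=$532.40 total_interest=$132.40
After 6 (year_end (apply 10% annual interest)): balance=$585.64 total_interest=$185.64
After 7 (deposit($50)): balance=$635.64 total_interest=$185.64
After 8 (withdraw($100)): balance=$535.64 total_interest=$185.64
After 9 (deposit($50)): balance=$585.64 total_interest=$185.64
After 10 (withdraw($300)): balance=$285.64 total_interest=$185.64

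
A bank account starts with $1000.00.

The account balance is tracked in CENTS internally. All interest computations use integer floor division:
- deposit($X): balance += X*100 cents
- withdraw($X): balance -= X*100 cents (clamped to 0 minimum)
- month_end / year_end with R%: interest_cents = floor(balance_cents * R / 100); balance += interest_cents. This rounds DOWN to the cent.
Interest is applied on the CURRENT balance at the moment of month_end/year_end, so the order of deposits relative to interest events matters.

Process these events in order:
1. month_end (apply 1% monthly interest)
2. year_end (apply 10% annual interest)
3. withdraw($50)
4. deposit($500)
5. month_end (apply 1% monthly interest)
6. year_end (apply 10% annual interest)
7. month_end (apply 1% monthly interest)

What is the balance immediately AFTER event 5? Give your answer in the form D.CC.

After 1 (month_end (apply 1% monthly interest)): balance=$1010.00 total_interest=$10.00
After 2 (year_end (apply 10% annual interest)): balance=$1111.00 total_interest=$111.00
After 3 (withdraw($50)): balance=$1061.00 total_interest=$111.00
After 4 (deposit($500)): balance=$1561.00 total_interest=$111.00
After 5 (month_end (apply 1% monthly interest)): balance=$1576.61 total_interest=$126.61

Answer: 1576.61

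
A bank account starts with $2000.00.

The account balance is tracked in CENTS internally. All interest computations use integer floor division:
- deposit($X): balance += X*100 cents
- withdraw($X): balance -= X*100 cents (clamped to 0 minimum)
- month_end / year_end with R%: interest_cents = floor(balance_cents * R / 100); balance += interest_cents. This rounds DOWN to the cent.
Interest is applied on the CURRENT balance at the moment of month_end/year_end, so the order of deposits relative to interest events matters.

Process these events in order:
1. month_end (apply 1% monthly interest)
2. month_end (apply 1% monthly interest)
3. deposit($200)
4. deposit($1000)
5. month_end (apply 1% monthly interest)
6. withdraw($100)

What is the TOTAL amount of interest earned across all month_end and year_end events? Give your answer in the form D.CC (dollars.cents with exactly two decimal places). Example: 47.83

After 1 (month_end (apply 1% monthly interest)): balance=$2020.00 total_interest=$20.00
After 2 (month_end (apply 1% monthly interest)): balance=$2040.20 total_interest=$40.20
After 3 (deposit($200)): balance=$2240.20 total_interest=$40.20
After 4 (deposit($1000)): balance=$3240.20 total_interest=$40.20
After 5 (month_end (apply 1% monthly interest)): balance=$3272.60 total_interest=$72.60
After 6 (withdraw($100)): balance=$3172.60 total_interest=$72.60

Answer: 72.60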